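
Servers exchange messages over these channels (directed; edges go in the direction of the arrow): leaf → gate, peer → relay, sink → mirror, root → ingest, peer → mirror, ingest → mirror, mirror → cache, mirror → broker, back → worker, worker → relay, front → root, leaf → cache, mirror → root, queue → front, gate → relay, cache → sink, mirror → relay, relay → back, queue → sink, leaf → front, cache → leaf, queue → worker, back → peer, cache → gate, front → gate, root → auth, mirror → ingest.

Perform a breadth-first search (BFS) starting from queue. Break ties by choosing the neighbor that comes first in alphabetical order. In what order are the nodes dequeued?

Visit queue; enqueue front, sink, worker → queue [front, sink, worker]
Visit front; enqueue gate, root → queue [sink, worker, gate, root]
Visit sink; enqueue mirror → queue [worker, gate, root, mirror]
Visit worker; enqueue relay → queue [gate, root, mirror, relay]
Visit gate → queue [root, mirror, relay]
Visit root; enqueue auth, ingest → queue [mirror, relay, auth, ingest]
Visit mirror; enqueue broker, cache → queue [relay, auth, ingest, broker, cache]
Visit relay; enqueue back → queue [auth, ingest, broker, cache, back]
Visit auth → queue [ingest, broker, cache, back]
Visit ingest → queue [broker, cache, back]
Visit broker → queue [cache, back]
Visit cache; enqueue leaf → queue [back, leaf]
Visit back; enqueue peer → queue [leaf, peer]
Visit leaf → queue [peer]
Visit peer → queue []

queue → front → sink → worker → gate → root → mirror → relay → auth → ingest → broker → cache → back → leaf → peer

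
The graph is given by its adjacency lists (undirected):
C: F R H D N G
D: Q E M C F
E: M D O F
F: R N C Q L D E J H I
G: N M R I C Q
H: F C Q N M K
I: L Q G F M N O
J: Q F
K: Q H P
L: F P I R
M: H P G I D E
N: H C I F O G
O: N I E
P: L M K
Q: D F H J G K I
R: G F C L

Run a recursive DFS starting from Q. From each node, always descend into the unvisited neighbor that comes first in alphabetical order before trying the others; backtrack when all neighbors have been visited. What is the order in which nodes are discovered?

Q, D, C, F, E, M, G, I, L, P, K, H, N, O, R, J

Visit Q
Q → D
D → C
C → F
F → E
E → M
M → G
G → I
I → L
L → P
P → K
K → H
H → N
N → O
L → R
F → J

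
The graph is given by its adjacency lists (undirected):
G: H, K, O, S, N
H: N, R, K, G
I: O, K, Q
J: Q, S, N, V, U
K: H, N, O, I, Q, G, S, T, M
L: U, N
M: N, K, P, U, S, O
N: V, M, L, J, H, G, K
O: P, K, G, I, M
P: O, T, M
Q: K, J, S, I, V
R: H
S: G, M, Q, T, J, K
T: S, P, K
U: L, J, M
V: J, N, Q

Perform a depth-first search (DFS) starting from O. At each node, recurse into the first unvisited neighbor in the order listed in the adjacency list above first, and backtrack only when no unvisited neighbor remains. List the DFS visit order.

Visit O
O → P
P → T
T → S
S → G
G → H
H → N
N → V
V → J
J → Q
Q → K
K → I
K → M
M → U
U → L
H → R

O, P, T, S, G, H, N, V, J, Q, K, I, M, U, L, R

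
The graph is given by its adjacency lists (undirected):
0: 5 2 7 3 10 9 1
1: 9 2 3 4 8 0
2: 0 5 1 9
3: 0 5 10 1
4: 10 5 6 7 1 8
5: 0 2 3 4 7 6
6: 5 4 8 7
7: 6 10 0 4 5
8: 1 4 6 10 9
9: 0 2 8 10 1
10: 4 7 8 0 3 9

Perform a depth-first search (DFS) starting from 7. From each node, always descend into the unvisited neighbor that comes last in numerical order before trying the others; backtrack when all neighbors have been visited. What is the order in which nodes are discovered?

7 -> 10 -> 9 -> 8 -> 6 -> 5 -> 4 -> 1 -> 3 -> 0 -> 2

Visit 7
7 → 10
10 → 9
9 → 8
8 → 6
6 → 5
5 → 4
4 → 1
1 → 3
3 → 0
0 → 2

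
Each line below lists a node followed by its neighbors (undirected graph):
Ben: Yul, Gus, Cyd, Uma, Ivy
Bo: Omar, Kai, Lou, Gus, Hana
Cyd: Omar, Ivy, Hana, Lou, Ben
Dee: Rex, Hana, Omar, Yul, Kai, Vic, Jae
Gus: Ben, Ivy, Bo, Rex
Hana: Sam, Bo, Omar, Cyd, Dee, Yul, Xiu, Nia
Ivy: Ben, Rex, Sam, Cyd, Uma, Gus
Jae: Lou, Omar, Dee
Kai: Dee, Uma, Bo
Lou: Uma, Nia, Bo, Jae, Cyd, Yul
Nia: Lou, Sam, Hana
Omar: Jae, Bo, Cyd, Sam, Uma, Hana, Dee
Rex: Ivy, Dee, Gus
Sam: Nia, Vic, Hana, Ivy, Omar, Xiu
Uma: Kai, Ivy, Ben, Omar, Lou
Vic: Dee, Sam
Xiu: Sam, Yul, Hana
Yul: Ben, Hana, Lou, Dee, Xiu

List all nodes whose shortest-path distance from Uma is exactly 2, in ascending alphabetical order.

Bo, Cyd, Dee, Gus, Hana, Jae, Nia, Rex, Sam, Yul

Level 0: Uma
Level 1: Ben, Ivy, Kai, Lou, Omar
Level 2: Bo, Cyd, Dee, Gus, Hana, Jae, Nia, Rex, Sam, Yul
Level 3: Vic, Xiu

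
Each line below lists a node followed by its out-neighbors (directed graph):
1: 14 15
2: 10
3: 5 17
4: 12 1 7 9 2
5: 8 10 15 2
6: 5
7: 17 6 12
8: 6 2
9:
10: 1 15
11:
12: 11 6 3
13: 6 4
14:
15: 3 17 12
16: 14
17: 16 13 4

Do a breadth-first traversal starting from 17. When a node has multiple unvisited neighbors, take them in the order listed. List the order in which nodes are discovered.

17, 16, 13, 4, 14, 6, 12, 1, 7, 9, 2, 5, 11, 3, 15, 10, 8

Visit 17; enqueue 16, 13, 4 → queue [16, 13, 4]
Visit 16; enqueue 14 → queue [13, 4, 14]
Visit 13; enqueue 6 → queue [4, 14, 6]
Visit 4; enqueue 12, 1, 7, 9, 2 → queue [14, 6, 12, 1, 7, 9, 2]
Visit 14 → queue [6, 12, 1, 7, 9, 2]
Visit 6; enqueue 5 → queue [12, 1, 7, 9, 2, 5]
Visit 12; enqueue 11, 3 → queue [1, 7, 9, 2, 5, 11, 3]
Visit 1; enqueue 15 → queue [7, 9, 2, 5, 11, 3, 15]
Visit 7 → queue [9, 2, 5, 11, 3, 15]
Visit 9 → queue [2, 5, 11, 3, 15]
Visit 2; enqueue 10 → queue [5, 11, 3, 15, 10]
Visit 5; enqueue 8 → queue [11, 3, 15, 10, 8]
Visit 11 → queue [3, 15, 10, 8]
Visit 3 → queue [15, 10, 8]
Visit 15 → queue [10, 8]
Visit 10 → queue [8]
Visit 8 → queue []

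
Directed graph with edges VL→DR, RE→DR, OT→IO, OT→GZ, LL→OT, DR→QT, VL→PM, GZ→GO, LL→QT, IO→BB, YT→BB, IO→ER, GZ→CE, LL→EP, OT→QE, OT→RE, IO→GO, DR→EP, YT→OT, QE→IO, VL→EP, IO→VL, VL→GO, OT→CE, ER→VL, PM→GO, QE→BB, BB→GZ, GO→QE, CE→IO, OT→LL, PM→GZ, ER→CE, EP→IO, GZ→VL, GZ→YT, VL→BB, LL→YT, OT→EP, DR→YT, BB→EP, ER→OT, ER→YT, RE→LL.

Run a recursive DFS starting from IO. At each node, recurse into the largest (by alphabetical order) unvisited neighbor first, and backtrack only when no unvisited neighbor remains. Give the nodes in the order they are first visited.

IO, VL, PM, GZ, YT, OT, RE, LL, QT, EP, DR, QE, BB, CE, GO, ER

Visit IO
IO → VL
VL → PM
PM → GZ
GZ → YT
YT → OT
OT → RE
RE → LL
LL → QT
LL → EP
RE → DR
OT → QE
QE → BB
OT → CE
GZ → GO
IO → ER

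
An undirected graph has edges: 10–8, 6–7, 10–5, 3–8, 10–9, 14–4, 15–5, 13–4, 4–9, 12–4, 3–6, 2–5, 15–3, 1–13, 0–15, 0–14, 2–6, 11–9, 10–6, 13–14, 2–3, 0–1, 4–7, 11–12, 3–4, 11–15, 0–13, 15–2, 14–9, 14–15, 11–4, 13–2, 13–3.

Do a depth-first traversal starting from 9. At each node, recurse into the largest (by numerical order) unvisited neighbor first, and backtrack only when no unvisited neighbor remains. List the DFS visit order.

9 -> 14 -> 15 -> 11 -> 12 -> 4 -> 13 -> 3 -> 8 -> 10 -> 6 -> 7 -> 2 -> 5 -> 1 -> 0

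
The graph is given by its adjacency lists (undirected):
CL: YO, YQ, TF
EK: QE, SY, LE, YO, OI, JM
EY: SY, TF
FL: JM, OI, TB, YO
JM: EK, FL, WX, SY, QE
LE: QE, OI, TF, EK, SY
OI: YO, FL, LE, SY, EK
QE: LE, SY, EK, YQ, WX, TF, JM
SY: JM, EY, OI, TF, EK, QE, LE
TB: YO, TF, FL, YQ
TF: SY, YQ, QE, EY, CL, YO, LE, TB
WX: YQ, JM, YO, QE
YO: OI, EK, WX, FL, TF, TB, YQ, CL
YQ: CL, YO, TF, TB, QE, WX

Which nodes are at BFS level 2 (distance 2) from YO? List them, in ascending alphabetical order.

EY, JM, LE, QE, SY

Level 0: YO
Level 1: CL, EK, FL, OI, TB, TF, WX, YQ
Level 2: EY, JM, LE, QE, SY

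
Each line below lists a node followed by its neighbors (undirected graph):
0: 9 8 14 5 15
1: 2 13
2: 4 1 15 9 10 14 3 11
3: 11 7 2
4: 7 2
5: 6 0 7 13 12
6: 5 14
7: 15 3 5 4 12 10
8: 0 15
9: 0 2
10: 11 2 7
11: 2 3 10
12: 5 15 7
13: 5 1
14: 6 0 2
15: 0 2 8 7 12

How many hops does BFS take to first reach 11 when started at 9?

Level 0: 9
Level 1: 0, 2
Level 2: 1, 3, 4, 5, 8, 10, 11, 14, 15
Level 3: 6, 7, 12, 13
11 first appears at level 2.

2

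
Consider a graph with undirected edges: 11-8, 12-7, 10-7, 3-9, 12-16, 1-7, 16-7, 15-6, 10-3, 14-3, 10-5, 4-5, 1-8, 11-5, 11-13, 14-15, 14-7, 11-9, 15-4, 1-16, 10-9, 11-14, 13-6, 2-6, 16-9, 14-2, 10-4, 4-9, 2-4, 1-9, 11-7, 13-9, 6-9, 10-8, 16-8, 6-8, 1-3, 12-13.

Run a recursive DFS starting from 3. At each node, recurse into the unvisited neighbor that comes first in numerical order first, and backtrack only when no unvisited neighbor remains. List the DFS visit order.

Visit 3
3 → 1
1 → 7
7 → 10
10 → 4
4 → 2
2 → 6
6 → 8
8 → 11
11 → 5
11 → 9
9 → 13
13 → 12
12 → 16
11 → 14
14 → 15

3, 1, 7, 10, 4, 2, 6, 8, 11, 5, 9, 13, 12, 16, 14, 15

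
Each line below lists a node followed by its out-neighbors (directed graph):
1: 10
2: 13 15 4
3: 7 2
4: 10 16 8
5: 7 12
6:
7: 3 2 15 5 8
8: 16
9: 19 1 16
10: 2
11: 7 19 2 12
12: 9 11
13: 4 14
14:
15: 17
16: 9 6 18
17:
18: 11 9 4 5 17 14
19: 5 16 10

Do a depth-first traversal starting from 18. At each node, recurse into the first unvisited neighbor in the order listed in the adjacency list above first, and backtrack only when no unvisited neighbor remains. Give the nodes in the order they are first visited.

Visit 18
18 → 11
11 → 7
7 → 3
3 → 2
2 → 13
13 → 4
4 → 10
4 → 16
16 → 9
9 → 19
19 → 5
5 → 12
9 → 1
16 → 6
4 → 8
13 → 14
2 → 15
15 → 17

18 -> 11 -> 7 -> 3 -> 2 -> 13 -> 4 -> 10 -> 16 -> 9 -> 19 -> 5 -> 12 -> 1 -> 6 -> 8 -> 14 -> 15 -> 17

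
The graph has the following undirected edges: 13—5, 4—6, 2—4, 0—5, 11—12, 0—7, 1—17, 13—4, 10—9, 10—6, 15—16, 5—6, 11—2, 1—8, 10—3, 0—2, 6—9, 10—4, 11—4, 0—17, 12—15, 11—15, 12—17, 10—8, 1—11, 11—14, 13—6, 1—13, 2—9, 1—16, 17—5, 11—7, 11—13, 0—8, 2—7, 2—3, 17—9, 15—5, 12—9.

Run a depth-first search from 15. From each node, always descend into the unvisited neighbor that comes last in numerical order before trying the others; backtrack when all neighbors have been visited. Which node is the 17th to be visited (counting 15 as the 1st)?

4

Visit 15
15 → 16
16 → 1
1 → 17
17 → 12
12 → 11
11 → 14
11 → 13
13 → 6
6 → 10
10 → 9
9 → 2
2 → 7
7 → 0
0 → 8
0 → 5
2 → 4
2 → 3

Visit order: 15, 16, 1, 17, 12, 11, 14, 13, 6, 10, 9, 2, 7, 0, 8, 5, 4, 3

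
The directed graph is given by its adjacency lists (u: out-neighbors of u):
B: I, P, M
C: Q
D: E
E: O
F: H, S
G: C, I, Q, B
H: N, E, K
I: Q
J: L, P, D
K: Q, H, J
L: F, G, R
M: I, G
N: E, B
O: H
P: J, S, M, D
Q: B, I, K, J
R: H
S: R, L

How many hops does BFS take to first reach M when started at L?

3

Level 0: L
Level 1: F, G, R
Level 2: B, C, H, I, Q, S
Level 3: E, J, K, M, N, P
Level 4: D, O
M first appears at level 3.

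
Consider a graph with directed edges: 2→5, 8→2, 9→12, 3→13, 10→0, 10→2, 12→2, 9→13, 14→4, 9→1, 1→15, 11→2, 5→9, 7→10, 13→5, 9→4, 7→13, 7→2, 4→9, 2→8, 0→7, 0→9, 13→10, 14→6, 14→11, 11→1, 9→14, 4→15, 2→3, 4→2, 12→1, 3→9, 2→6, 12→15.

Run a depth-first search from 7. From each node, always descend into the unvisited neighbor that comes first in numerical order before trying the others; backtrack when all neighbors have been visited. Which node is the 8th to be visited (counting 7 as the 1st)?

Visit 7
7 → 2
2 → 3
3 → 9
9 → 1
1 → 15
9 → 4
9 → 12
9 → 13
13 → 5
13 → 10
10 → 0
9 → 14
14 → 6
14 → 11
2 → 8

Visit order: 7, 2, 3, 9, 1, 15, 4, 12, 13, 5, 10, 0, 14, 6, 11, 8

12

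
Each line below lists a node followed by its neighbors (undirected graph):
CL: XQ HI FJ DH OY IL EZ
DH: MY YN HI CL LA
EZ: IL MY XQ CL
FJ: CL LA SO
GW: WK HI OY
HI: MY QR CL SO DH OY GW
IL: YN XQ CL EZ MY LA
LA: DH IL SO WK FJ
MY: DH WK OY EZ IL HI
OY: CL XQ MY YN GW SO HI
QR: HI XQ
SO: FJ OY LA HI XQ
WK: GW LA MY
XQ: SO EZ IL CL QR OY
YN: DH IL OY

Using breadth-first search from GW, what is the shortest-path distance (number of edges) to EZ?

3

Level 0: GW
Level 1: HI, OY, WK
Level 2: CL, DH, LA, MY, QR, SO, XQ, YN
Level 3: EZ, FJ, IL
EZ first appears at level 3.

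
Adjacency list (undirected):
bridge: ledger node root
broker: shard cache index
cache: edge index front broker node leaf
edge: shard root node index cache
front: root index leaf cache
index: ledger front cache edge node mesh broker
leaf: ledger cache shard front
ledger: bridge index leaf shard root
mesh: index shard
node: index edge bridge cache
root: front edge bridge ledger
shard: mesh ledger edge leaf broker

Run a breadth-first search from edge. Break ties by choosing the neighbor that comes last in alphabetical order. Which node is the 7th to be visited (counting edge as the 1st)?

mesh

Visit edge; enqueue shard, root, node, index, cache → queue [shard, root, node, index, cache]
Visit shard; enqueue mesh, ledger, leaf, broker → queue [root, node, index, cache, mesh, ledger, leaf, broker]
Visit root; enqueue front, bridge → queue [node, index, cache, mesh, ledger, leaf, broker, front, bridge]
Visit node → queue [index, cache, mesh, ledger, leaf, broker, front, bridge]
Visit index → queue [cache, mesh, ledger, leaf, broker, front, bridge]
Visit cache → queue [mesh, ledger, leaf, broker, front, bridge]
Visit mesh → queue [ledger, leaf, broker, front, bridge]
Visit ledger → queue [leaf, broker, front, bridge]
Visit leaf → queue [broker, front, bridge]
Visit broker → queue [front, bridge]
Visit front → queue [bridge]
Visit bridge → queue []

Visit order: edge, shard, root, node, index, cache, mesh, ledger, leaf, broker, front, bridge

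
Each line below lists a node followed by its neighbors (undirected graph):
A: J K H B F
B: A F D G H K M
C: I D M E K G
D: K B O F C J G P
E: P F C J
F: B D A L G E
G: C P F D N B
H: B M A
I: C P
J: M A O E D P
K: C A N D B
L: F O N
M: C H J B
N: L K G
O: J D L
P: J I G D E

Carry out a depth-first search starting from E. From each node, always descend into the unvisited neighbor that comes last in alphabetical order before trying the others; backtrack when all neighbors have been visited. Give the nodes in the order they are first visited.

Visit E
E → P
P → J
J → O
O → L
L → N
N → K
K → D
D → G
G → F
F → B
B → M
M → H
H → A
M → C
C → I

E -> P -> J -> O -> L -> N -> K -> D -> G -> F -> B -> M -> H -> A -> C -> I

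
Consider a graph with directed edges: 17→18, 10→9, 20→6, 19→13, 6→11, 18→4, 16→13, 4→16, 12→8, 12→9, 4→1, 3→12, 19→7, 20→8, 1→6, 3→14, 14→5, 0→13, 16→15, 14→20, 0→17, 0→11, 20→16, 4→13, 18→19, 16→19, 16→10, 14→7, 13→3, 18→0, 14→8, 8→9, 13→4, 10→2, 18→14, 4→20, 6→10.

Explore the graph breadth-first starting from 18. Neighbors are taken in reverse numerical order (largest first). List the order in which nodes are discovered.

Visit 18; enqueue 19, 14, 4, 0 → queue [19, 14, 4, 0]
Visit 19; enqueue 13, 7 → queue [14, 4, 0, 13, 7]
Visit 14; enqueue 20, 8, 5 → queue [4, 0, 13, 7, 20, 8, 5]
Visit 4; enqueue 16, 1 → queue [0, 13, 7, 20, 8, 5, 16, 1]
Visit 0; enqueue 17, 11 → queue [13, 7, 20, 8, 5, 16, 1, 17, 11]
Visit 13; enqueue 3 → queue [7, 20, 8, 5, 16, 1, 17, 11, 3]
Visit 7 → queue [20, 8, 5, 16, 1, 17, 11, 3]
Visit 20; enqueue 6 → queue [8, 5, 16, 1, 17, 11, 3, 6]
Visit 8; enqueue 9 → queue [5, 16, 1, 17, 11, 3, 6, 9]
Visit 5 → queue [16, 1, 17, 11, 3, 6, 9]
Visit 16; enqueue 15, 10 → queue [1, 17, 11, 3, 6, 9, 15, 10]
Visit 1 → queue [17, 11, 3, 6, 9, 15, 10]
Visit 17 → queue [11, 3, 6, 9, 15, 10]
Visit 11 → queue [3, 6, 9, 15, 10]
Visit 3; enqueue 12 → queue [6, 9, 15, 10, 12]
Visit 6 → queue [9, 15, 10, 12]
Visit 9 → queue [15, 10, 12]
Visit 15 → queue [10, 12]
Visit 10; enqueue 2 → queue [12, 2]
Visit 12 → queue [2]
Visit 2 → queue []

18 → 19 → 14 → 4 → 0 → 13 → 7 → 20 → 8 → 5 → 16 → 1 → 17 → 11 → 3 → 6 → 9 → 15 → 10 → 12 → 2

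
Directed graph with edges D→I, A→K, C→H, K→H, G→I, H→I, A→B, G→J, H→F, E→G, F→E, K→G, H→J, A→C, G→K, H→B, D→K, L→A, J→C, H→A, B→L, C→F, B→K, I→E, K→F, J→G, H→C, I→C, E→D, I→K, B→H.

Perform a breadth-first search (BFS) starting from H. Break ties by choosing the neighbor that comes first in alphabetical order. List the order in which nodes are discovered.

H → A → B → C → F → I → J → K → L → E → G → D

Visit H; enqueue A, B, C, F, I, J → queue [A, B, C, F, I, J]
Visit A; enqueue K → queue [B, C, F, I, J, K]
Visit B; enqueue L → queue [C, F, I, J, K, L]
Visit C → queue [F, I, J, K, L]
Visit F; enqueue E → queue [I, J, K, L, E]
Visit I → queue [J, K, L, E]
Visit J; enqueue G → queue [K, L, E, G]
Visit K → queue [L, E, G]
Visit L → queue [E, G]
Visit E; enqueue D → queue [G, D]
Visit G → queue [D]
Visit D → queue []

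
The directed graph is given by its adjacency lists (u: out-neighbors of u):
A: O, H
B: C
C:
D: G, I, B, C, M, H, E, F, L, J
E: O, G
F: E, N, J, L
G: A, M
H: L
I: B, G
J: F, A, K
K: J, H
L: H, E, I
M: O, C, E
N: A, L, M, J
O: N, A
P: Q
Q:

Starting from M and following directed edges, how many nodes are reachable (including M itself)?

14

BFS from M visits: M, C, E, O, G, A, N, H, J, L, F, K, I, B
Reachable nodes: 14 of 17 total.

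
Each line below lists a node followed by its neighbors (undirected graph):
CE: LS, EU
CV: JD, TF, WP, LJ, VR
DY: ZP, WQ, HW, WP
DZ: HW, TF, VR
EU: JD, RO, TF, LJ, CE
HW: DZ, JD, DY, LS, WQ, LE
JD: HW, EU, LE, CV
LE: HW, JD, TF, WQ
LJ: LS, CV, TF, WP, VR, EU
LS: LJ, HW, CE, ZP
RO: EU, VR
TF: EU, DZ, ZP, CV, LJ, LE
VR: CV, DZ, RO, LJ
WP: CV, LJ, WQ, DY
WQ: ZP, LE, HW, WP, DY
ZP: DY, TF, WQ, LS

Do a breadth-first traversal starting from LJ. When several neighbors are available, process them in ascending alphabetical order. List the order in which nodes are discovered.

LJ, CV, EU, LS, TF, VR, WP, JD, CE, RO, HW, ZP, DZ, LE, DY, WQ

Visit LJ; enqueue CV, EU, LS, TF, VR, WP → queue [CV, EU, LS, TF, VR, WP]
Visit CV; enqueue JD → queue [EU, LS, TF, VR, WP, JD]
Visit EU; enqueue CE, RO → queue [LS, TF, VR, WP, JD, CE, RO]
Visit LS; enqueue HW, ZP → queue [TF, VR, WP, JD, CE, RO, HW, ZP]
Visit TF; enqueue DZ, LE → queue [VR, WP, JD, CE, RO, HW, ZP, DZ, LE]
Visit VR → queue [WP, JD, CE, RO, HW, ZP, DZ, LE]
Visit WP; enqueue DY, WQ → queue [JD, CE, RO, HW, ZP, DZ, LE, DY, WQ]
Visit JD → queue [CE, RO, HW, ZP, DZ, LE, DY, WQ]
Visit CE → queue [RO, HW, ZP, DZ, LE, DY, WQ]
Visit RO → queue [HW, ZP, DZ, LE, DY, WQ]
Visit HW → queue [ZP, DZ, LE, DY, WQ]
Visit ZP → queue [DZ, LE, DY, WQ]
Visit DZ → queue [LE, DY, WQ]
Visit LE → queue [DY, WQ]
Visit DY → queue [WQ]
Visit WQ → queue []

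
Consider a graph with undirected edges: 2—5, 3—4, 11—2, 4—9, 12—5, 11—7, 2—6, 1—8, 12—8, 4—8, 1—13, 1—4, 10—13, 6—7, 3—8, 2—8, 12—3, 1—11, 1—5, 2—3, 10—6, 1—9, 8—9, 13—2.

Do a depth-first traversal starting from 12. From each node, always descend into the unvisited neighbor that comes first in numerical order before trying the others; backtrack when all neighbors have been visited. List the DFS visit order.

Visit 12
12 → 3
3 → 2
2 → 5
5 → 1
1 → 4
4 → 8
8 → 9
1 → 11
11 → 7
7 → 6
6 → 10
10 → 13

12, 3, 2, 5, 1, 4, 8, 9, 11, 7, 6, 10, 13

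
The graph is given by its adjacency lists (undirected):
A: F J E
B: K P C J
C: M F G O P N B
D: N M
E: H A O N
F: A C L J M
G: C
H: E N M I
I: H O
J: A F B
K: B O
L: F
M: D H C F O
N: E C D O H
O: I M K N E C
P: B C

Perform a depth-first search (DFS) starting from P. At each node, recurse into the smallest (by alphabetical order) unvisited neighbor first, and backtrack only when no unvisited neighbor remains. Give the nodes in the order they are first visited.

Visit P
P → B
B → C
C → F
F → A
A → E
E → H
H → I
I → O
O → K
O → M
M → D
D → N
A → J
F → L
C → G

P, B, C, F, A, E, H, I, O, K, M, D, N, J, L, G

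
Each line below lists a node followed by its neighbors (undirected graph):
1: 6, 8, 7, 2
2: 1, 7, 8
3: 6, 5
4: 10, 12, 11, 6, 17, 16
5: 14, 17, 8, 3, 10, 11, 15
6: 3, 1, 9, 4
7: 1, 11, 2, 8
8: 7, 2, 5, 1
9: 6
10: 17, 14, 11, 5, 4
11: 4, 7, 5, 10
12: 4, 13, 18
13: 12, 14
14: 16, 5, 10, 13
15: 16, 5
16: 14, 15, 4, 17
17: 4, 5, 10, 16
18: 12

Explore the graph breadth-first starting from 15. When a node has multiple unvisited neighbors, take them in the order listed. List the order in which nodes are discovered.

Visit 15; enqueue 16, 5 → queue [16, 5]
Visit 16; enqueue 14, 4, 17 → queue [5, 14, 4, 17]
Visit 5; enqueue 8, 3, 10, 11 → queue [14, 4, 17, 8, 3, 10, 11]
Visit 14; enqueue 13 → queue [4, 17, 8, 3, 10, 11, 13]
Visit 4; enqueue 12, 6 → queue [17, 8, 3, 10, 11, 13, 12, 6]
Visit 17 → queue [8, 3, 10, 11, 13, 12, 6]
Visit 8; enqueue 7, 2, 1 → queue [3, 10, 11, 13, 12, 6, 7, 2, 1]
Visit 3 → queue [10, 11, 13, 12, 6, 7, 2, 1]
Visit 10 → queue [11, 13, 12, 6, 7, 2, 1]
Visit 11 → queue [13, 12, 6, 7, 2, 1]
Visit 13 → queue [12, 6, 7, 2, 1]
Visit 12; enqueue 18 → queue [6, 7, 2, 1, 18]
Visit 6; enqueue 9 → queue [7, 2, 1, 18, 9]
Visit 7 → queue [2, 1, 18, 9]
Visit 2 → queue [1, 18, 9]
Visit 1 → queue [18, 9]
Visit 18 → queue [9]
Visit 9 → queue []

15 -> 16 -> 5 -> 14 -> 4 -> 17 -> 8 -> 3 -> 10 -> 11 -> 13 -> 12 -> 6 -> 7 -> 2 -> 1 -> 18 -> 9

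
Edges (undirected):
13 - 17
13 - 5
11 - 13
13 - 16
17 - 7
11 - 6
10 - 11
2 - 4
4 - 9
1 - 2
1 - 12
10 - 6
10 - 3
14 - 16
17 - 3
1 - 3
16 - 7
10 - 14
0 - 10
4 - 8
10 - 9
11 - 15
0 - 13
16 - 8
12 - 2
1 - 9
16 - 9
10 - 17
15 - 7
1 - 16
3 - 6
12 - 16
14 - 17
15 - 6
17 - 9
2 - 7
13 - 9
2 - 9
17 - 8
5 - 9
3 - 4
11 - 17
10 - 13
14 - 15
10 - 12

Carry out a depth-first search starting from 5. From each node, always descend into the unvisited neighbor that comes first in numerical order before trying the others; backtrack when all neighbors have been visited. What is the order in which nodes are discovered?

5 -> 9 -> 1 -> 2 -> 4 -> 3 -> 6 -> 10 -> 0 -> 13 -> 11 -> 15 -> 7 -> 16 -> 8 -> 17 -> 14 -> 12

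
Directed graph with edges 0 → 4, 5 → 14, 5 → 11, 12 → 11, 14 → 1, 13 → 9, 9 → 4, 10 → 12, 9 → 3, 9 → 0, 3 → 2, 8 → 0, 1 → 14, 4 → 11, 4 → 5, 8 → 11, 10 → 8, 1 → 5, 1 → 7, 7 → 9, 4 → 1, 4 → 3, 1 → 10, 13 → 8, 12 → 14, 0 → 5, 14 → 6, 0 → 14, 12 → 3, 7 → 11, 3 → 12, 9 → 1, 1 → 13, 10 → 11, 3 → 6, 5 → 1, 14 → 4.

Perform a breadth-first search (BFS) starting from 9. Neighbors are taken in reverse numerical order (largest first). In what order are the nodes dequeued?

9 4 3 1 0 11 5 12 6 2 14 13 10 7 8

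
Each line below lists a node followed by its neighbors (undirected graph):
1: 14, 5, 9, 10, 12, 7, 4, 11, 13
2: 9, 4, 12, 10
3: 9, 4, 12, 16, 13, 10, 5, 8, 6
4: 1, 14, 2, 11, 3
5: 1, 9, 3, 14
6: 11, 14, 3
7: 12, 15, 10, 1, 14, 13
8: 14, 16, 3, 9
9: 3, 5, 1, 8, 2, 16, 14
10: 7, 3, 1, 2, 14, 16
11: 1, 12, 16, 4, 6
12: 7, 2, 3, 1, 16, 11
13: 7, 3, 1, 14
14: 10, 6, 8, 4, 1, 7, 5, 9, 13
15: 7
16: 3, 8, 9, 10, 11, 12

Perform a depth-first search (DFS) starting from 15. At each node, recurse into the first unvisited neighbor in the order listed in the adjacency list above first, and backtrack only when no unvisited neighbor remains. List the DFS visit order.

15, 7, 12, 2, 9, 3, 4, 1, 14, 10, 16, 8, 11, 6, 5, 13

Visit 15
15 → 7
7 → 12
12 → 2
2 → 9
9 → 3
3 → 4
4 → 1
1 → 14
14 → 10
10 → 16
16 → 8
16 → 11
11 → 6
14 → 5
14 → 13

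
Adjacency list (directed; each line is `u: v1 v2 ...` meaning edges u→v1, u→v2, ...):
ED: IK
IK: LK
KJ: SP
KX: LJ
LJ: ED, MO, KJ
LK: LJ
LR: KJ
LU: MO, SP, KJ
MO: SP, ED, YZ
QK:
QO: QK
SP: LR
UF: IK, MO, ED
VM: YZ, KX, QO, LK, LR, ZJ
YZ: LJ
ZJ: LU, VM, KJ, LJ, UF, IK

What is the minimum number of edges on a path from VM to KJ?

Level 0: VM
Level 1: KX, LK, LR, QO, YZ, ZJ
Level 2: IK, KJ, LJ, LU, QK, UF
Level 3: ED, MO, SP
KJ first appears at level 2.

2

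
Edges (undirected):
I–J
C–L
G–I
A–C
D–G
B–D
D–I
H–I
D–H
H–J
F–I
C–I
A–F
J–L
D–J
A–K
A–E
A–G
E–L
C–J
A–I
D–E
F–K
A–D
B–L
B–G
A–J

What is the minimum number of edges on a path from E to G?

2

Level 0: E
Level 1: A, D, L
Level 2: B, C, F, G, H, I, J, K
G first appears at level 2.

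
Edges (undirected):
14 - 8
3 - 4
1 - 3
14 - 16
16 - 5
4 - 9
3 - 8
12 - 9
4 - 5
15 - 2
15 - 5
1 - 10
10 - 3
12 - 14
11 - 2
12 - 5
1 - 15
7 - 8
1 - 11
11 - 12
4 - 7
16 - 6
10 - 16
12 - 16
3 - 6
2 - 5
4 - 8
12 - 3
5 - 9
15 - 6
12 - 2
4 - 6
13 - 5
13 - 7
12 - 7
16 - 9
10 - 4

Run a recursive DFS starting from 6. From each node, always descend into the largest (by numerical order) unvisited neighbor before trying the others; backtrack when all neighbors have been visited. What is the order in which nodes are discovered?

Visit 6
6 → 16
16 → 14
14 → 12
12 → 11
11 → 2
2 → 15
15 → 5
5 → 13
13 → 7
7 → 8
8 → 4
4 → 10
10 → 3
3 → 1
4 → 9

6 → 16 → 14 → 12 → 11 → 2 → 15 → 5 → 13 → 7 → 8 → 4 → 10 → 3 → 1 → 9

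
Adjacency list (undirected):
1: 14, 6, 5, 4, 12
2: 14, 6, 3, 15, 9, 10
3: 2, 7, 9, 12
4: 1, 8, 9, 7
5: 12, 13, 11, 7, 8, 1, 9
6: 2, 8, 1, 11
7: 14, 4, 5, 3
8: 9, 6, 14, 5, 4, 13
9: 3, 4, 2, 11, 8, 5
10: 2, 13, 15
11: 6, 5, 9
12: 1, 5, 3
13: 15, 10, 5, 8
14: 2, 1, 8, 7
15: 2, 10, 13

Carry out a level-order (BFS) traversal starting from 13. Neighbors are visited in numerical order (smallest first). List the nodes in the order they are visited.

13 5 8 10 15 1 7 9 11 12 4 6 14 2 3

Visit 13; enqueue 5, 8, 10, 15 → queue [5, 8, 10, 15]
Visit 5; enqueue 1, 7, 9, 11, 12 → queue [8, 10, 15, 1, 7, 9, 11, 12]
Visit 8; enqueue 4, 6, 14 → queue [10, 15, 1, 7, 9, 11, 12, 4, 6, 14]
Visit 10; enqueue 2 → queue [15, 1, 7, 9, 11, 12, 4, 6, 14, 2]
Visit 15 → queue [1, 7, 9, 11, 12, 4, 6, 14, 2]
Visit 1 → queue [7, 9, 11, 12, 4, 6, 14, 2]
Visit 7; enqueue 3 → queue [9, 11, 12, 4, 6, 14, 2, 3]
Visit 9 → queue [11, 12, 4, 6, 14, 2, 3]
Visit 11 → queue [12, 4, 6, 14, 2, 3]
Visit 12 → queue [4, 6, 14, 2, 3]
Visit 4 → queue [6, 14, 2, 3]
Visit 6 → queue [14, 2, 3]
Visit 14 → queue [2, 3]
Visit 2 → queue [3]
Visit 3 → queue []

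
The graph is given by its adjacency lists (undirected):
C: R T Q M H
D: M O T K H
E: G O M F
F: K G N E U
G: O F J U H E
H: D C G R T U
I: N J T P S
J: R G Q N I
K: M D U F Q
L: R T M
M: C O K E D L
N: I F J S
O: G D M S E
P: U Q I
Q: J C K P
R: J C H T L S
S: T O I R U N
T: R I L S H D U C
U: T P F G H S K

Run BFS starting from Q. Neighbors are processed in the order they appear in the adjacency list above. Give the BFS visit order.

Visit Q; enqueue J, C, K, P → queue [J, C, K, P]
Visit J; enqueue R, G, N, I → queue [C, K, P, R, G, N, I]
Visit C; enqueue T, M, H → queue [K, P, R, G, N, I, T, M, H]
Visit K; enqueue D, U, F → queue [P, R, G, N, I, T, M, H, D, U, F]
Visit P → queue [R, G, N, I, T, M, H, D, U, F]
Visit R; enqueue L, S → queue [G, N, I, T, M, H, D, U, F, L, S]
Visit G; enqueue O, E → queue [N, I, T, M, H, D, U, F, L, S, O, E]
Visit N → queue [I, T, M, H, D, U, F, L, S, O, E]
Visit I → queue [T, M, H, D, U, F, L, S, O, E]
Visit T → queue [M, H, D, U, F, L, S, O, E]
Visit M → queue [H, D, U, F, L, S, O, E]
Visit H → queue [D, U, F, L, S, O, E]
Visit D → queue [U, F, L, S, O, E]
Visit U → queue [F, L, S, O, E]
Visit F → queue [L, S, O, E]
Visit L → queue [S, O, E]
Visit S → queue [O, E]
Visit O → queue [E]
Visit E → queue []

Q -> J -> C -> K -> P -> R -> G -> N -> I -> T -> M -> H -> D -> U -> F -> L -> S -> O -> E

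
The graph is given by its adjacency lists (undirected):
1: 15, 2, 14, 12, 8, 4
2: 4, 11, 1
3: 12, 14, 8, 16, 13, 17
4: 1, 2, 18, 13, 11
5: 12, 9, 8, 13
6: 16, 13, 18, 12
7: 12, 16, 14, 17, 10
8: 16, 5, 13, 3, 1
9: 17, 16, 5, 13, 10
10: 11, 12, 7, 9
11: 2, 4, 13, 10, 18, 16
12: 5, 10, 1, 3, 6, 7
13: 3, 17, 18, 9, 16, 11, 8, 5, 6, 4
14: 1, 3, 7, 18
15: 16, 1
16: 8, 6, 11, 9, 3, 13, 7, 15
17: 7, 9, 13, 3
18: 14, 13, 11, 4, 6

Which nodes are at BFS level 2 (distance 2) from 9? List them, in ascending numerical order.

3, 4, 6, 7, 8, 11, 12, 15, 18

Level 0: 9
Level 1: 5, 10, 13, 16, 17
Level 2: 3, 4, 6, 7, 8, 11, 12, 15, 18
Level 3: 1, 2, 14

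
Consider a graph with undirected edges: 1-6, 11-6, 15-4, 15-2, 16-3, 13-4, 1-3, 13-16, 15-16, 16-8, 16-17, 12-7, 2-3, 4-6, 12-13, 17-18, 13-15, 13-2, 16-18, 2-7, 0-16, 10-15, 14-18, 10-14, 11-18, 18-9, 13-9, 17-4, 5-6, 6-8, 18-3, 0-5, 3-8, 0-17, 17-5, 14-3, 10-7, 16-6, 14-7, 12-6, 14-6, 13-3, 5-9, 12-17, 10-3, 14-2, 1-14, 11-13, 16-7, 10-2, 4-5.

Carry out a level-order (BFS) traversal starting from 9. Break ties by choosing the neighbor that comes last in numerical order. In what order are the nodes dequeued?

Visit 9; enqueue 18, 13, 5 → queue [18, 13, 5]
Visit 18; enqueue 17, 16, 14, 11, 3 → queue [13, 5, 17, 16, 14, 11, 3]
Visit 13; enqueue 15, 12, 4, 2 → queue [5, 17, 16, 14, 11, 3, 15, 12, 4, 2]
Visit 5; enqueue 6, 0 → queue [17, 16, 14, 11, 3, 15, 12, 4, 2, 6, 0]
Visit 17 → queue [16, 14, 11, 3, 15, 12, 4, 2, 6, 0]
Visit 16; enqueue 8, 7 → queue [14, 11, 3, 15, 12, 4, 2, 6, 0, 8, 7]
Visit 14; enqueue 10, 1 → queue [11, 3, 15, 12, 4, 2, 6, 0, 8, 7, 10, 1]
Visit 11 → queue [3, 15, 12, 4, 2, 6, 0, 8, 7, 10, 1]
Visit 3 → queue [15, 12, 4, 2, 6, 0, 8, 7, 10, 1]
Visit 15 → queue [12, 4, 2, 6, 0, 8, 7, 10, 1]
Visit 12 → queue [4, 2, 6, 0, 8, 7, 10, 1]
Visit 4 → queue [2, 6, 0, 8, 7, 10, 1]
Visit 2 → queue [6, 0, 8, 7, 10, 1]
Visit 6 → queue [0, 8, 7, 10, 1]
Visit 0 → queue [8, 7, 10, 1]
Visit 8 → queue [7, 10, 1]
Visit 7 → queue [10, 1]
Visit 10 → queue [1]
Visit 1 → queue []

9, 18, 13, 5, 17, 16, 14, 11, 3, 15, 12, 4, 2, 6, 0, 8, 7, 10, 1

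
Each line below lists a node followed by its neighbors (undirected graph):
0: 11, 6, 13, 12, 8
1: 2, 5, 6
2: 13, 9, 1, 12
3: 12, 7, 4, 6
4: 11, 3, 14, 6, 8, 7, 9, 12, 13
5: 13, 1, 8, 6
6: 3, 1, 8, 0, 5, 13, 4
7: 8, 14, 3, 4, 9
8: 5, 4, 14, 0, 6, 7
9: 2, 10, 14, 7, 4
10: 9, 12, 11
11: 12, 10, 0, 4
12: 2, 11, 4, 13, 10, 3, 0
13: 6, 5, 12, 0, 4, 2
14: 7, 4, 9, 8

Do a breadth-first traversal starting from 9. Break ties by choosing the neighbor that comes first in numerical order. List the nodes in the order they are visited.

Visit 9; enqueue 2, 4, 7, 10, 14 → queue [2, 4, 7, 10, 14]
Visit 2; enqueue 1, 12, 13 → queue [4, 7, 10, 14, 1, 12, 13]
Visit 4; enqueue 3, 6, 8, 11 → queue [7, 10, 14, 1, 12, 13, 3, 6, 8, 11]
Visit 7 → queue [10, 14, 1, 12, 13, 3, 6, 8, 11]
Visit 10 → queue [14, 1, 12, 13, 3, 6, 8, 11]
Visit 14 → queue [1, 12, 13, 3, 6, 8, 11]
Visit 1; enqueue 5 → queue [12, 13, 3, 6, 8, 11, 5]
Visit 12; enqueue 0 → queue [13, 3, 6, 8, 11, 5, 0]
Visit 13 → queue [3, 6, 8, 11, 5, 0]
Visit 3 → queue [6, 8, 11, 5, 0]
Visit 6 → queue [8, 11, 5, 0]
Visit 8 → queue [11, 5, 0]
Visit 11 → queue [5, 0]
Visit 5 → queue [0]
Visit 0 → queue []

9 -> 2 -> 4 -> 7 -> 10 -> 14 -> 1 -> 12 -> 13 -> 3 -> 6 -> 8 -> 11 -> 5 -> 0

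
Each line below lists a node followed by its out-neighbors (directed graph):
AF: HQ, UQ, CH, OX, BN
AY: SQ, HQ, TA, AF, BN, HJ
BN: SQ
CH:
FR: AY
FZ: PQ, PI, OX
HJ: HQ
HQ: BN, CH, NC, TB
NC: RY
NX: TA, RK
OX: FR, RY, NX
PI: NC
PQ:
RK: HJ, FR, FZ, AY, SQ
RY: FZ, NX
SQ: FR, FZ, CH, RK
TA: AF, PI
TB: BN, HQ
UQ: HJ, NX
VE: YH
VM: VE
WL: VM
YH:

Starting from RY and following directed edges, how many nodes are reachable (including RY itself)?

19

BFS from RY visits: RY, NX, FZ, TA, RK, PQ, PI, OX, AF, SQ, HJ, FR, AY, NC, UQ, HQ, CH, BN, TB
Reachable nodes: 19 of 23 total.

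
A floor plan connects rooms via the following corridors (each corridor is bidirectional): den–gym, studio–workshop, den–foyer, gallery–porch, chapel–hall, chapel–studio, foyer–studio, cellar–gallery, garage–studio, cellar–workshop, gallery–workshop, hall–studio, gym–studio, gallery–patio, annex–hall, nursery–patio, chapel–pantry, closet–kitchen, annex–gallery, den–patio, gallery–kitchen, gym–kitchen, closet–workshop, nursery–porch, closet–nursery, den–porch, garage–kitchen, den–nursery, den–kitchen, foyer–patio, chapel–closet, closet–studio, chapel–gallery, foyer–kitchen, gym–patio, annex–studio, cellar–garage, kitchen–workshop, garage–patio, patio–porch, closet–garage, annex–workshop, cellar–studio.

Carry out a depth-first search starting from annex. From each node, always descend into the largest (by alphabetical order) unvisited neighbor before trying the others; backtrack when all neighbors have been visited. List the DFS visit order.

Visit annex
annex → workshop
workshop → studio
studio → hall
hall → chapel
chapel → pantry
chapel → gallery
gallery → porch
porch → patio
patio → nursery
nursery → den
den → kitchen
kitchen → gym
kitchen → garage
garage → closet
garage → cellar
kitchen → foyer

annex -> workshop -> studio -> hall -> chapel -> pantry -> gallery -> porch -> patio -> nursery -> den -> kitchen -> gym -> garage -> closet -> cellar -> foyer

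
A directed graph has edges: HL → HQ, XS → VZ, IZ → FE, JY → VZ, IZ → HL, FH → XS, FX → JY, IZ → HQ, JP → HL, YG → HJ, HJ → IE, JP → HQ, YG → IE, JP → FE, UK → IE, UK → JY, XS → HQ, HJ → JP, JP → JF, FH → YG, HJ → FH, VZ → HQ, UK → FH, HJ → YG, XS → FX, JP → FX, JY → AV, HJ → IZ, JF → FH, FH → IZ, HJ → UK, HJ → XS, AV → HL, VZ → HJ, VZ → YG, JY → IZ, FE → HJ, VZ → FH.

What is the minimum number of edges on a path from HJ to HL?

Level 0: HJ
Level 1: FH, IE, IZ, JP, UK, XS, YG
Level 2: FE, FX, HL, HQ, JF, JY, VZ
Level 3: AV
HL first appears at level 2.

2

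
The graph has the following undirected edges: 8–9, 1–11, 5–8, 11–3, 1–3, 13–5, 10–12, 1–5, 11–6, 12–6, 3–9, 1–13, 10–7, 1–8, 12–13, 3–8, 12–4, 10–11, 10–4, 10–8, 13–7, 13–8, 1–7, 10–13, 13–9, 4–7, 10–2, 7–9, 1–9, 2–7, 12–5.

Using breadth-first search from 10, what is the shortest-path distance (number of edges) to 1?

2

Level 0: 10
Level 1: 2, 4, 7, 8, 11, 12, 13
Level 2: 1, 3, 5, 6, 9
1 first appears at level 2.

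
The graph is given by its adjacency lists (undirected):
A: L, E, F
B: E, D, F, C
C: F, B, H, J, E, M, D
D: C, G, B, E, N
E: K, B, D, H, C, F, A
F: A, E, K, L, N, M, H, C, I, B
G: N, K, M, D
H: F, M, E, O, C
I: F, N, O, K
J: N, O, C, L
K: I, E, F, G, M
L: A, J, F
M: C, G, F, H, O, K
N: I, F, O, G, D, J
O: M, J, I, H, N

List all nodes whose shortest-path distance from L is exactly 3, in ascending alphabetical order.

D, G

Level 0: L
Level 1: A, F, J
Level 2: B, C, E, H, I, K, M, N, O
Level 3: D, G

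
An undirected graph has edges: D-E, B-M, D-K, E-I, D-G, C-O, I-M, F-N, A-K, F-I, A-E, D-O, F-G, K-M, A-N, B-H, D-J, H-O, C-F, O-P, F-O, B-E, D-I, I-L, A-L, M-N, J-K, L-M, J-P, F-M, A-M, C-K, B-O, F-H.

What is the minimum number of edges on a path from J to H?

3

Level 0: J
Level 1: D, K, P
Level 2: A, C, E, G, I, M, O
Level 3: B, F, H, L, N
H first appears at level 3.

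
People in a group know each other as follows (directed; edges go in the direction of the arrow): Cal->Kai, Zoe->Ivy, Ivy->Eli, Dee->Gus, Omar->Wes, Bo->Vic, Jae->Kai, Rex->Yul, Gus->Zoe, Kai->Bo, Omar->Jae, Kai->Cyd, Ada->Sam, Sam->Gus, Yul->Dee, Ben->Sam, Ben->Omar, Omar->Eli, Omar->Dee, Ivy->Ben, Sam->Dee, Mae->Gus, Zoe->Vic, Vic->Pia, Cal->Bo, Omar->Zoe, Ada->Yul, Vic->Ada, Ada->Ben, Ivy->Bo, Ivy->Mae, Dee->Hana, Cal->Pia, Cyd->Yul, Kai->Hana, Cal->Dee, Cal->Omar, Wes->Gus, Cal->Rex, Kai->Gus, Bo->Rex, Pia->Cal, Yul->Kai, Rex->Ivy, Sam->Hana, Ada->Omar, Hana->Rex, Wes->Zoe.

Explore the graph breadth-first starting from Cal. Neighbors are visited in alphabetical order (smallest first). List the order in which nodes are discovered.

Visit Cal; enqueue Bo, Dee, Kai, Omar, Pia, Rex → queue [Bo, Dee, Kai, Omar, Pia, Rex]
Visit Bo; enqueue Vic → queue [Dee, Kai, Omar, Pia, Rex, Vic]
Visit Dee; enqueue Gus, Hana → queue [Kai, Omar, Pia, Rex, Vic, Gus, Hana]
Visit Kai; enqueue Cyd → queue [Omar, Pia, Rex, Vic, Gus, Hana, Cyd]
Visit Omar; enqueue Eli, Jae, Wes, Zoe → queue [Pia, Rex, Vic, Gus, Hana, Cyd, Eli, Jae, Wes, Zoe]
Visit Pia → queue [Rex, Vic, Gus, Hana, Cyd, Eli, Jae, Wes, Zoe]
Visit Rex; enqueue Ivy, Yul → queue [Vic, Gus, Hana, Cyd, Eli, Jae, Wes, Zoe, Ivy, Yul]
Visit Vic; enqueue Ada → queue [Gus, Hana, Cyd, Eli, Jae, Wes, Zoe, Ivy, Yul, Ada]
Visit Gus → queue [Hana, Cyd, Eli, Jae, Wes, Zoe, Ivy, Yul, Ada]
Visit Hana → queue [Cyd, Eli, Jae, Wes, Zoe, Ivy, Yul, Ada]
Visit Cyd → queue [Eli, Jae, Wes, Zoe, Ivy, Yul, Ada]
Visit Eli → queue [Jae, Wes, Zoe, Ivy, Yul, Ada]
Visit Jae → queue [Wes, Zoe, Ivy, Yul, Ada]
Visit Wes → queue [Zoe, Ivy, Yul, Ada]
Visit Zoe → queue [Ivy, Yul, Ada]
Visit Ivy; enqueue Ben, Mae → queue [Yul, Ada, Ben, Mae]
Visit Yul → queue [Ada, Ben, Mae]
Visit Ada; enqueue Sam → queue [Ben, Mae, Sam]
Visit Ben → queue [Mae, Sam]
Visit Mae → queue [Sam]
Visit Sam → queue []

Cal, Bo, Dee, Kai, Omar, Pia, Rex, Vic, Gus, Hana, Cyd, Eli, Jae, Wes, Zoe, Ivy, Yul, Ada, Ben, Mae, Sam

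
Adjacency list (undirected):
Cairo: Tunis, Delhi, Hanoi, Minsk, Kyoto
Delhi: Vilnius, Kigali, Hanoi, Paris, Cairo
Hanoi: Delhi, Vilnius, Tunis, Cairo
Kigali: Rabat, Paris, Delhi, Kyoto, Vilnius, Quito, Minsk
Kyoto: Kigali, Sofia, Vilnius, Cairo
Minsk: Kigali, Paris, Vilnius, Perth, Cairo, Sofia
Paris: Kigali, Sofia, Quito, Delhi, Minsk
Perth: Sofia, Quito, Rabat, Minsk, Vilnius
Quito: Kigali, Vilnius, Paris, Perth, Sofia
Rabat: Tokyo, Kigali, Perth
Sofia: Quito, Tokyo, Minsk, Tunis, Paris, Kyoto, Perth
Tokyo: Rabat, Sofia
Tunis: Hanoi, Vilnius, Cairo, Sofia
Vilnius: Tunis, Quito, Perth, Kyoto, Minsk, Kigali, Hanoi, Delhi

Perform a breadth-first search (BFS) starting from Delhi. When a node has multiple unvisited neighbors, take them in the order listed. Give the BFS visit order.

Visit Delhi; enqueue Vilnius, Kigali, Hanoi, Paris, Cairo → queue [Vilnius, Kigali, Hanoi, Paris, Cairo]
Visit Vilnius; enqueue Tunis, Quito, Perth, Kyoto, Minsk → queue [Kigali, Hanoi, Paris, Cairo, Tunis, Quito, Perth, Kyoto, Minsk]
Visit Kigali; enqueue Rabat → queue [Hanoi, Paris, Cairo, Tunis, Quito, Perth, Kyoto, Minsk, Rabat]
Visit Hanoi → queue [Paris, Cairo, Tunis, Quito, Perth, Kyoto, Minsk, Rabat]
Visit Paris; enqueue Sofia → queue [Cairo, Tunis, Quito, Perth, Kyoto, Minsk, Rabat, Sofia]
Visit Cairo → queue [Tunis, Quito, Perth, Kyoto, Minsk, Rabat, Sofia]
Visit Tunis → queue [Quito, Perth, Kyoto, Minsk, Rabat, Sofia]
Visit Quito → queue [Perth, Kyoto, Minsk, Rabat, Sofia]
Visit Perth → queue [Kyoto, Minsk, Rabat, Sofia]
Visit Kyoto → queue [Minsk, Rabat, Sofia]
Visit Minsk → queue [Rabat, Sofia]
Visit Rabat; enqueue Tokyo → queue [Sofia, Tokyo]
Visit Sofia → queue [Tokyo]
Visit Tokyo → queue []

Delhi → Vilnius → Kigali → Hanoi → Paris → Cairo → Tunis → Quito → Perth → Kyoto → Minsk → Rabat → Sofia → Tokyo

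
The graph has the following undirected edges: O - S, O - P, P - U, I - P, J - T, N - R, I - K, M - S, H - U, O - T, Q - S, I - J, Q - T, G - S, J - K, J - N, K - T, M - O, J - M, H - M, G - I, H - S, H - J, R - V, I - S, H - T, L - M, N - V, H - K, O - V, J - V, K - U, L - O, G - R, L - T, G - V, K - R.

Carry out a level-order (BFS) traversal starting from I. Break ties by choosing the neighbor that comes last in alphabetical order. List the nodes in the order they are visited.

Visit I; enqueue S, P, K, J, G → queue [S, P, K, J, G]
Visit S; enqueue Q, O, M, H → queue [P, K, J, G, Q, O, M, H]
Visit P; enqueue U → queue [K, J, G, Q, O, M, H, U]
Visit K; enqueue T, R → queue [J, G, Q, O, M, H, U, T, R]
Visit J; enqueue V, N → queue [G, Q, O, M, H, U, T, R, V, N]
Visit G → queue [Q, O, M, H, U, T, R, V, N]
Visit Q → queue [O, M, H, U, T, R, V, N]
Visit O; enqueue L → queue [M, H, U, T, R, V, N, L]
Visit M → queue [H, U, T, R, V, N, L]
Visit H → queue [U, T, R, V, N, L]
Visit U → queue [T, R, V, N, L]
Visit T → queue [R, V, N, L]
Visit R → queue [V, N, L]
Visit V → queue [N, L]
Visit N → queue [L]
Visit L → queue []

I → S → P → K → J → G → Q → O → M → H → U → T → R → V → N → L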